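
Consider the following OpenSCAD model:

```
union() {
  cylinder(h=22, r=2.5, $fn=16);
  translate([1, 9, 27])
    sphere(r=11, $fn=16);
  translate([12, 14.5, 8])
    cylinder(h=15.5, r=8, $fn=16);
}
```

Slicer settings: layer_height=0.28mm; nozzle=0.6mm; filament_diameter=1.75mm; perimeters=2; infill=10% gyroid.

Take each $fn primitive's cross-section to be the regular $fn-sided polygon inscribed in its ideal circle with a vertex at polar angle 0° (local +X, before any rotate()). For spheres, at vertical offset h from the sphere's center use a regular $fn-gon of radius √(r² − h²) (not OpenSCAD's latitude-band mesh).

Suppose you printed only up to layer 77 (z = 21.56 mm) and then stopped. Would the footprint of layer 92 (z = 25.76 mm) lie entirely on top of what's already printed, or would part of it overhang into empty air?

Compare the two slices. At z = 21.56: the r=2.5 cylinder gives a regular 16-gon of circumradius 2.5 (constant along its height) (area = (16/2)·2.500²·sin(360°/16) = 19.13 mm²); the r=11 sphere at (1, 9) slices to a regular 16-gon of circumradius 9.561 (√(r²−h²) with h=5.44 from center) (area = (16/2)·9.561²·sin(360°/16) = 279.84 mm²); the cylinder at (12, 14.5): section is a regular 16-gon, circumradius r=8 (area = (16/2)·8.000²·sin(360°/16) = 195.93 mm²); Taking the union: the regions partially overlap — summed areas 494.91 mm² minus the doubly-counted overlap 53.06 mm² gives 441.85 mm² — area = 441.85 mm². At z = 25.76: the cylinder is not intersected at this z (z outside [0, 22]); the sphere at (1, 9): section is a regular 16-gon, circumradius = √(r²−h²) = √(11²−1.24²) = 10.930 (area = (16/2)·10.930²·sin(360°/16) = 365.73 mm²); the cylinder at (12, 14.5) is absent (z outside [8, 23.5]); Taking the union: only the r=11 sphere at (1, 9) is present, so the union is just that shape — area = 365.73 mm². Checking containment: at z = 25.76 the cross-section extends beyond the z = 21.56 cross-section by about 60.77 mm².

part overhangs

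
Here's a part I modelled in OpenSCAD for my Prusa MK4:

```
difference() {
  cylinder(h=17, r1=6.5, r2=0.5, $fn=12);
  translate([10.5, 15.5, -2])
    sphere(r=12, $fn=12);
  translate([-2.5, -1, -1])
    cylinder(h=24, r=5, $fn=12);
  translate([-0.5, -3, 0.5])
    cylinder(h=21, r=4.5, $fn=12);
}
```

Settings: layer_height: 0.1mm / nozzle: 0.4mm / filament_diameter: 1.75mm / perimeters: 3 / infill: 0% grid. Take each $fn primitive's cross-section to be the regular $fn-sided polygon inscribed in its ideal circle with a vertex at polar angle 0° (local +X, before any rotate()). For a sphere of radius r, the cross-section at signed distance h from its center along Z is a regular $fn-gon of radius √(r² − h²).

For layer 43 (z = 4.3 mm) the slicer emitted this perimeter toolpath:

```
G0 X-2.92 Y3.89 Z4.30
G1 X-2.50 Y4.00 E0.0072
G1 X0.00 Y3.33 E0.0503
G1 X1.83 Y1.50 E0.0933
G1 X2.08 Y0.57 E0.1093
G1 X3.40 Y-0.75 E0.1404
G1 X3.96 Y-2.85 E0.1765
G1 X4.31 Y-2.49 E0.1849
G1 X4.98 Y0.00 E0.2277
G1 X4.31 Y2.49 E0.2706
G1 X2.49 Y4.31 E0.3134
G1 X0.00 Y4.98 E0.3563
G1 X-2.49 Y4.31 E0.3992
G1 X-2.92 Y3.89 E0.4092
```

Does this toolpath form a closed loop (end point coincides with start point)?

yes

Start point (G0): (-2.92, 3.89). End point (last G1): the path returns to the start — closed.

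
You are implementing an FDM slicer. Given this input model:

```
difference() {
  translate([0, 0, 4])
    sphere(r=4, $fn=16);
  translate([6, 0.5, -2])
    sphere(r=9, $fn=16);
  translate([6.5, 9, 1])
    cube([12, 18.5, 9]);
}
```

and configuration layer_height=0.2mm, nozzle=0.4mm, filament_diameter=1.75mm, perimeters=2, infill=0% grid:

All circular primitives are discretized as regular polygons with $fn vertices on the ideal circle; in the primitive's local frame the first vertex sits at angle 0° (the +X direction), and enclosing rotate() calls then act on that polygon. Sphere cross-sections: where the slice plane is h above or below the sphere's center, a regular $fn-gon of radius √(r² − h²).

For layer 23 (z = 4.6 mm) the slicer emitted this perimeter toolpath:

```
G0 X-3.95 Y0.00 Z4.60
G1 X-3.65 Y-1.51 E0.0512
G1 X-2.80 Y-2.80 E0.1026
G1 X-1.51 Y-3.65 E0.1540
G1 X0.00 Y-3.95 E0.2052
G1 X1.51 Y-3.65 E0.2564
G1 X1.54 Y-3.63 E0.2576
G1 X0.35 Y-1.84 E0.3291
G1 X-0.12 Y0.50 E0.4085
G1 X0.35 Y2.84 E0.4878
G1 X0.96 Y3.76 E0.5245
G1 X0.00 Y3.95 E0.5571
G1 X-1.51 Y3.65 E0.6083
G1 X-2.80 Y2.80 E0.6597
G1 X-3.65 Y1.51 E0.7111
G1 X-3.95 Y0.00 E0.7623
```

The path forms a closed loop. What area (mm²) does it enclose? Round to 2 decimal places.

27.09 mm²

Apply the shoelace formula to the sequence of (X, Y) vertices; enclosed area = 27.09 mm².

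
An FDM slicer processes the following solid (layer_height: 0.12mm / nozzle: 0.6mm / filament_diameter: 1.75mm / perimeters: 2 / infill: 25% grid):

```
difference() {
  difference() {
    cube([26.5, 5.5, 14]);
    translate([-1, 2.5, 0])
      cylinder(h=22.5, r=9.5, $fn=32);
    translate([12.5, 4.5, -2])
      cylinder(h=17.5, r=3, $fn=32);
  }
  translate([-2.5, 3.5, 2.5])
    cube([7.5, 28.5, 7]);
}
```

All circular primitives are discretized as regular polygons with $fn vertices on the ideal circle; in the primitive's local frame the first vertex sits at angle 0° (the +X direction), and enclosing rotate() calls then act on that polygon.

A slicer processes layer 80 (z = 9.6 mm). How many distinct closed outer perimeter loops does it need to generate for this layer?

1

At z = 9.6 mm: the 26.5×5.5 cube contributes its full rectangle; the r=9.5 cylinder at (-1, 2.5) gives a regular 32-gon of circumradius 9.5 (constant along its height); the r=3 cylinder at (12.5, 4.5) gives a regular 32-gon of circumradius 3 (constant along its height); Taking the first minus the rest: starting from the 26.5×5.5 cube, the r=9.5 cylinder at (-1, 2.5) partially overlaps it — only the 45.82 mm² overlap (of its 281.71 mm²) is removed, clipping the outline; the r=3 cylinder at (12.5, 4.5) partially overlaps it — only the 19.91 mm² overlap (of its 28.09 mm²) is removed, clipping the outline — 1 connected region; the cube at (-2.5, 3.5) is not intersected at this z (z outside [2.5, 9.5]); Taking the first minus the rest: none of the subtracted shapes is present at this height, so that combined region is unchanged — 1 connected region. The result has 1 disconnected region.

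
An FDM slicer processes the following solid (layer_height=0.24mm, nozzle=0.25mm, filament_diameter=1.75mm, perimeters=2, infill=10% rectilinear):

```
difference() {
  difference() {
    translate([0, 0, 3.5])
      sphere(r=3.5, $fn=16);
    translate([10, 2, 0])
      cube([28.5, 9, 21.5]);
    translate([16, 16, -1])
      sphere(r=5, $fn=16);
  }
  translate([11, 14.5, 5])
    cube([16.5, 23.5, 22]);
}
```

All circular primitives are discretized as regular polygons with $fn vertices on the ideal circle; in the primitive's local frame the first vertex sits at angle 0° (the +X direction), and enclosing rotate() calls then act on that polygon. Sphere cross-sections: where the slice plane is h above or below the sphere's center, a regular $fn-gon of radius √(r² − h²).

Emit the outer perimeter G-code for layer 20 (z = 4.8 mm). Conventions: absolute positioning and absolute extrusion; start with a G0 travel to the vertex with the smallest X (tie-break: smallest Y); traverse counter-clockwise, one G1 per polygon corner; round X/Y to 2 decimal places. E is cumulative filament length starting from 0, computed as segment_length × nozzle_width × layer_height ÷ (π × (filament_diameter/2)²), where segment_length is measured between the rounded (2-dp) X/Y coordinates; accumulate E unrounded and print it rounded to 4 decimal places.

At z = 4.8 mm: the r=3.5 sphere contributes a regular 16-gon of circumradius √(3.5²−1.3²) = 3.250; the 28.5×9 cube at (10, 2) contributes its full rectangle; the sphere at (16, 16) does not reach this height (|z−center|=5.800 > r=5); After the difference (first − rest): starting from the r=3.5 sphere, the 28.5×9 cube at (10, 2) misses the remaining region (no effect) — 1 connected region; the cube at (11, 14.5) does not reach this height (z outside [5, 27]); Subtracting the remaining from the first: none of the subtracted shapes is present at this height, so that combined region is unchanged — 1 connected region. The outline is a single polygon with 16 vertices. Extrusion per mm of travel: 0.25 × 0.24 / (π × 0.875²) = 0.024945. Accumulating E over each segment gives final E = 0.5059.

G0 X-3.25 Y0.00 Z4.80
G1 X-3.00 Y-1.24 E0.0316
G1 X-2.30 Y-2.30 E0.0632
G1 X-1.24 Y-3.00 E0.0949
G1 X0.00 Y-3.25 E0.1265
G1 X1.24 Y-3.00 E0.1580
G1 X2.30 Y-2.30 E0.1897
G1 X3.00 Y-1.24 E0.2214
G1 X3.25 Y0.00 E0.2530
G1 X3.00 Y1.24 E0.2845
G1 X2.30 Y2.30 E0.3162
G1 X1.24 Y3.00 E0.3479
G1 X0.00 Y3.25 E0.3794
G1 X-1.24 Y3.00 E0.4110
G1 X-2.30 Y2.30 E0.4427
G1 X-3.00 Y1.24 E0.4744
G1 X-3.25 Y0.00 E0.5059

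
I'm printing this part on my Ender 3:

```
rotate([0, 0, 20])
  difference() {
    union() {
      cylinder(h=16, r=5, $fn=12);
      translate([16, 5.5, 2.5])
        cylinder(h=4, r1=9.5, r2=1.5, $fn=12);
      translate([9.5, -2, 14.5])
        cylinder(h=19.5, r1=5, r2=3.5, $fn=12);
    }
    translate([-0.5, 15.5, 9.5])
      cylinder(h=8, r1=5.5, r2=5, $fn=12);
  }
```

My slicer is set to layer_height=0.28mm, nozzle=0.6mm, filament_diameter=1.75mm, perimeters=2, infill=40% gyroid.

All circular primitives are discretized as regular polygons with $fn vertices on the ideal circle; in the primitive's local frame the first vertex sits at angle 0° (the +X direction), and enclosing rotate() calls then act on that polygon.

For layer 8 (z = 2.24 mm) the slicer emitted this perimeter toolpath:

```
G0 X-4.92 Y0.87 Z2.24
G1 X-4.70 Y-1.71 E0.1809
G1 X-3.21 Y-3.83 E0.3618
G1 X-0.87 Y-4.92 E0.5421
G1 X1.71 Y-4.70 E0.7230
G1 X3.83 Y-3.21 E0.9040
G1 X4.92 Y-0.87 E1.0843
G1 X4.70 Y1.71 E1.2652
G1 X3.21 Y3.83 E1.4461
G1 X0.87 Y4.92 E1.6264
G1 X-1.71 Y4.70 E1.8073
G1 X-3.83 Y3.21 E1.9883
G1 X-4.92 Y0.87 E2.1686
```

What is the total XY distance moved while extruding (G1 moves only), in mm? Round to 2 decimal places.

Sum the Euclidean lengths of each G1 segment: total = 31.05 mm.

31.05 mm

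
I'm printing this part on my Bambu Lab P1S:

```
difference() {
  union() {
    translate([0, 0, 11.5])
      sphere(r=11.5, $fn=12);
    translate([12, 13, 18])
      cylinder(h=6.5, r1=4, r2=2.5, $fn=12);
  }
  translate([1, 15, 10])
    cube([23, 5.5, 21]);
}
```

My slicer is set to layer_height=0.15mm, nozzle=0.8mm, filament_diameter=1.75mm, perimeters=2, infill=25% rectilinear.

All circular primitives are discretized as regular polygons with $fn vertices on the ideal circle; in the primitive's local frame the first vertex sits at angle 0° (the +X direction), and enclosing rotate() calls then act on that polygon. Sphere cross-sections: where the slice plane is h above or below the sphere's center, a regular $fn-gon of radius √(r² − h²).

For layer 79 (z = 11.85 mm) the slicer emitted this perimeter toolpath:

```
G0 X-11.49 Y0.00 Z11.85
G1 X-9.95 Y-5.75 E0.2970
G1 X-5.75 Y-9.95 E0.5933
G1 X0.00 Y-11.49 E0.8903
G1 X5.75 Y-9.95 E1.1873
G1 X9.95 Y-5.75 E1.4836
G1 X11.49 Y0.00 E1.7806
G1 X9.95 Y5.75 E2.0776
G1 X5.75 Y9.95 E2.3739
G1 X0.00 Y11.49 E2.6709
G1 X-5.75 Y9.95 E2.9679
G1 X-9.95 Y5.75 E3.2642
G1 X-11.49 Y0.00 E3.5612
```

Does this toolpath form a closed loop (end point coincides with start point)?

yes

Start point (G0): (-11.49, 0.00). End point (last G1): the path returns to the start — closed.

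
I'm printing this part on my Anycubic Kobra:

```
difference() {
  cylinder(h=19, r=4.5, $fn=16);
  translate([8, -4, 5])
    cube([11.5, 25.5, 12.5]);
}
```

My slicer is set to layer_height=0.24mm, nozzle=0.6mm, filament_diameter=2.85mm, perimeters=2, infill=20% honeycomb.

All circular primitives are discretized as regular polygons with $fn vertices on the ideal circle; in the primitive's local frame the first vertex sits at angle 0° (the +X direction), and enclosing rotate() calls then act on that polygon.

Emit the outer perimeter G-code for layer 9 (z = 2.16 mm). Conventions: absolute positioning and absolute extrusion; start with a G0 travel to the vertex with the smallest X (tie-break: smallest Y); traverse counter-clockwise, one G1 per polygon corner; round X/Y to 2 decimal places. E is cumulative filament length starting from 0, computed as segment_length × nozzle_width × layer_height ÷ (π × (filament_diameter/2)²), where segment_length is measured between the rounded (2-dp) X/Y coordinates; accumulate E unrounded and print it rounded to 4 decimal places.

At z = 2.16 mm: the r=4.5 cylinder contributes a regular 16-gon of circumradius 4.5; the cube at (8, -4) is not intersected at this z (z outside [5, 17.5]); Taking the first minus the rest: none of the subtracted shapes is present at this height, so the r=4.5 cylinder is unchanged — 1 connected region. The outline is a single polygon with 16 vertices. Extrusion per mm of travel: 0.6 × 0.24 / (π × 1.425²) = 0.022573. Accumulating E over each segment gives final E = 0.6341.

G0 X-4.50 Y0.00 Z2.16
G1 X-4.16 Y-1.72 E0.0396
G1 X-3.18 Y-3.18 E0.0793
G1 X-1.72 Y-4.16 E0.1190
G1 X0.00 Y-4.50 E0.1585
G1 X1.72 Y-4.16 E0.1981
G1 X3.18 Y-3.18 E0.2378
G1 X4.16 Y-1.72 E0.2775
G1 X4.50 Y0.00 E0.3171
G1 X4.16 Y1.72 E0.3566
G1 X3.18 Y3.18 E0.3963
G1 X1.72 Y4.16 E0.4360
G1 X0.00 Y4.50 E0.4756
G1 X-1.72 Y4.16 E0.5152
G1 X-3.18 Y3.18 E0.5549
G1 X-4.16 Y1.72 E0.5946
G1 X-4.50 Y0.00 E0.6341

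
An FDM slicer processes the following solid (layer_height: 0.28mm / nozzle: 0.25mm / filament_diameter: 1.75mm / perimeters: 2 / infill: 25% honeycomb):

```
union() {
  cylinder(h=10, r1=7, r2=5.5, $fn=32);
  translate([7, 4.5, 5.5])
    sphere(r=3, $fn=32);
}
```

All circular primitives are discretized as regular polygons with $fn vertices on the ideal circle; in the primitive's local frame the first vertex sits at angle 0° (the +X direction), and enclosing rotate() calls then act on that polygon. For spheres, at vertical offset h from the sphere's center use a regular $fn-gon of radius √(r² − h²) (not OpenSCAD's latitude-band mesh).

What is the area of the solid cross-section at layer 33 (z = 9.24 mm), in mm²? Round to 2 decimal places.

98.38 mm²

At z = 9.24 mm: the cone: at t=0.924 of its height the radius interpolates to r₁+(r₂−r₁)t = 5.614, giving a regular 32-gon of that circumradius (area = (32/2)·5.614²·sin(360°/32) = 98.38 mm²); the sphere at (7, 4.5) does not reach this height (|z−center|=3.740 > r=3); Taking the union: only the cone is present, so the union is just that shape — area = 98.38 mm². Overall, the cross-section is a single solid region. Net area = 98.38 mm².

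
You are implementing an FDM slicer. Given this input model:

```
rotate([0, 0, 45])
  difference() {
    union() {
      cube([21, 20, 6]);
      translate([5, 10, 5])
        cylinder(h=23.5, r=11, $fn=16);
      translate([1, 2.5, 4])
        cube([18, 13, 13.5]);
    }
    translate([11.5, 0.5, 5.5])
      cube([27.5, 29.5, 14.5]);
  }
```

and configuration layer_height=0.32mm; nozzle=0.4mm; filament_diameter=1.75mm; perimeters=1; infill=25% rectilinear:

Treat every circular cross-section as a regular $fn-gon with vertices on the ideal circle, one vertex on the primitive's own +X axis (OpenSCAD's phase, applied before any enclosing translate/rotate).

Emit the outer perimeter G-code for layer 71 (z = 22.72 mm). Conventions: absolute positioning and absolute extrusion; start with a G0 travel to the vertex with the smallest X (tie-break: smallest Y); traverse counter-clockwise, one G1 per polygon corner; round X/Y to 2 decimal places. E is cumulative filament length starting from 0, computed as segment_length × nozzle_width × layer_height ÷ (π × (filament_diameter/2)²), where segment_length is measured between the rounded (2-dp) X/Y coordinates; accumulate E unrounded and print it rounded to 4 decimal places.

At z = 22.72 mm: the cube does not reach this height (z outside [0, 6]); the r=11 cylinder at (5, 10) gives a regular 16-gon of circumradius 11 (constant along its height); the cube at (1, 2.5) is not intersected at this z (z outside [4, 17.5]); Taking the union: only the r=11 cylinder at (5, 10) is present, so the union is just that shape — 1 connected region; the cube at (11.5, 0.5) does not reach this height (z outside [5.5, 20]); After the difference (first − rest): none of the subtracted shapes is present at this height, so the result so far is unchanged — 1 connected region; (rotated 45° about Z; rotation is an isometry so areas/perimeters/island counts are preserved). The outline is a single polygon with 16 vertices. Extrusion per mm of travel: 0.4 × 0.32 / (π × 0.875²) = 0.053216. Accumulating E over each segment gives final E = 3.6545.

G0 X-14.54 Y10.61 Z22.72
G1 X-13.70 Y6.40 E0.2285
G1 X-11.31 Y2.83 E0.4571
G1 X-7.75 Y0.44 E0.6853
G1 X-3.54 Y-0.39 E0.9136
G1 X0.67 Y0.44 E1.1420
G1 X4.24 Y2.83 E1.3706
G1 X6.63 Y6.40 E1.5992
G1 X7.46 Y10.61 E1.8276
G1 X6.63 Y14.82 E2.0559
G1 X4.24 Y18.38 E2.2841
G1 X0.67 Y20.77 E2.5127
G1 X-3.54 Y21.61 E2.7412
G1 X-7.75 Y20.77 E2.9696
G1 X-11.31 Y18.38 E3.1978
G1 X-13.70 Y14.82 E3.4260
G1 X-14.54 Y10.61 E3.6545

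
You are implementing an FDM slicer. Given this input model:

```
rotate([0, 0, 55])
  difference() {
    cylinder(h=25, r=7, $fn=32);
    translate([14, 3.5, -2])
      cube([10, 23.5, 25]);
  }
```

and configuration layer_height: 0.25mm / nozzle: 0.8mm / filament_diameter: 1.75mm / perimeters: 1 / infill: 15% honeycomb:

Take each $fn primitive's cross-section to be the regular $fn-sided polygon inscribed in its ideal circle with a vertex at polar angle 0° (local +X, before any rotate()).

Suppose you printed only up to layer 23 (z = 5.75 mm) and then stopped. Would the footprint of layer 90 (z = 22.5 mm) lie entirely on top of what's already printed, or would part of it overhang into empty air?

Compare the two slices. At z = 5.75: the r=7 cylinder gives a regular 32-gon of circumradius 7 (constant along its height) (area = (32/2)·7.000²·sin(360°/32) = 152.95 mm²); the cube at (14, 3.5) is present — its section is the full 10×23.5 rectangle (area 235.00 mm²); After the difference (first − rest): starting from the r=7 cylinder (152.95 mm²), the 10×23.5 cube at (14, 3.5) misses the remaining region (no effect) — area = 152.95 mm²; (whole slice rotated 55° about Z — lengths, areas and connectivity unchanged). At z = 22.5: the r=7 cylinder gives a regular 32-gon of circumradius 7 (constant along its height) (area = (32/2)·7.000²·sin(360°/32) = 152.95 mm²); the 10×23.5 cube at (14, 3.5) contributes its full rectangle (area 235.00 mm²); Subtracting the remaining from the first: starting from the r=7 cylinder (152.95 mm²), the 10×23.5 cube at (14, 3.5) misses the remaining region (no effect) — area = 152.95 mm²; (rotated 55° about Z; rotation is an isometry so areas/perimeters/island counts are preserved). Checking containment: the cross-section at z = 22.5 is a subset of the cross-section at z = 5.75.

entirely on top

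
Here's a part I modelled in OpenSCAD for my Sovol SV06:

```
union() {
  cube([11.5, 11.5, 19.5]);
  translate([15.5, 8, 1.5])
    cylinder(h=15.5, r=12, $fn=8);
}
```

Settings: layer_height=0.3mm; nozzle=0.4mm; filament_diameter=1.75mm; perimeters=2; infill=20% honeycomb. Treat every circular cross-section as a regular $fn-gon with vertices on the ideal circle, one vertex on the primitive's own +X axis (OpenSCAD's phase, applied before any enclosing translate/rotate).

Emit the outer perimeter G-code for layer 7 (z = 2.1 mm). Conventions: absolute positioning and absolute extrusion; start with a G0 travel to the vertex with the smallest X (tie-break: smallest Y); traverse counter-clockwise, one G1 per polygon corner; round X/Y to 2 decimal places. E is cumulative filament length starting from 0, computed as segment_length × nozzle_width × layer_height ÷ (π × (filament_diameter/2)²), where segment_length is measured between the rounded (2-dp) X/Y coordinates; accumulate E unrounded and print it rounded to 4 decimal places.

At z = 2.1 mm: the cube is present — its section is the full 11.5×11.5 rectangle; the r=12 cylinder at (15.5, 8) gives a regular 8-gon of circumradius 12 (constant along its height); Taking the union: the regions partially overlap (shared area 76.21 mm²), so overlapping operands fuse into one piece — 1 connected region. The outline is a single polygon with 11 vertices. Extrusion per mm of travel: 0.4 × 0.3 / (π × 0.875²) = 0.049890. Accumulating E over each segment gives final E = 4.2062.

G0 X0.00 Y0.00 Z2.10
G1 X6.81 Y0.00 E0.3398
G1 X7.01 Y-0.49 E0.3662
G1 X15.50 Y-4.00 E0.8245
G1 X23.99 Y-0.49 E1.2828
G1 X27.50 Y8.00 E1.7412
G1 X23.99 Y16.49 E2.1995
G1 X15.50 Y20.00 E2.6579
G1 X7.01 Y16.49 E3.1162
G1 X4.95 Y11.50 E3.3855
G1 X0.00 Y11.50 E3.6325
G1 X0.00 Y0.00 E4.2062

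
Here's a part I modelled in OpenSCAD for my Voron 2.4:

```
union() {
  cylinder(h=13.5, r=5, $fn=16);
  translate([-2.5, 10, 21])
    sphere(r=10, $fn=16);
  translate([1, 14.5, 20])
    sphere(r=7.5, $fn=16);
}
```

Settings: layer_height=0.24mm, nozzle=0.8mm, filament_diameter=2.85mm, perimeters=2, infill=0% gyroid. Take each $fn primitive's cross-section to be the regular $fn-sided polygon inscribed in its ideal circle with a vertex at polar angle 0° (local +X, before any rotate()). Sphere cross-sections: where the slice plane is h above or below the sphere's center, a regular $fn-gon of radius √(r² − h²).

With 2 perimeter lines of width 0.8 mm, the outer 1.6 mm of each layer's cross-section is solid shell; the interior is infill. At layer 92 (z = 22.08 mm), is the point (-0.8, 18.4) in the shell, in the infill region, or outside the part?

At z = 22.08 mm: the cylinder is not intersected at this z (z outside [0, 13.5]); the sphere at (-2.5, 10): section is a regular 16-gon, circumradius = √(r²−h²) = √(10²−1.08²) = 9.942; the r=7.5 sphere at (1, 14.5) contributes a regular 16-gon of circumradius √(7.5²−2.08²) = 7.206; Taking the union: the regions partially overlap (shared area 124.47 mm²), so overlapping operands fuse into one piece — 1 connected region. Overall, the cross-section is a single solid region. The nearest boundary edge runs (-4.03, 19.64)→(-1.76, 21.16); distance from the point to it = 2.82 mm. The point is inside the cross-section and 2.82 mm from the nearest boundary — more than the 1.6 mm shell width (2 × 0.8), so it's in the infill interior.

infill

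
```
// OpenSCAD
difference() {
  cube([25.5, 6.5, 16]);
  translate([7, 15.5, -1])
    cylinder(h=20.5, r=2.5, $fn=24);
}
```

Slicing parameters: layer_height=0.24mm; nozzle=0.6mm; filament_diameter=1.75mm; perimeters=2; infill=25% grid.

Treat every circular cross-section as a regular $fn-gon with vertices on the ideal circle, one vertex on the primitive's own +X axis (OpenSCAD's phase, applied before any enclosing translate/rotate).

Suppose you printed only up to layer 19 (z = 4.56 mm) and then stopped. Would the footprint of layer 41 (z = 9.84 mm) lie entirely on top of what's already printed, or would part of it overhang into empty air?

Compare the two slices. At z = 4.56: the cube (footprint 25.5×6.5) is included at this height (area 165.75 mm²); the cylinder at (7, 15.5): section is a regular 24-gon, circumradius r=2.5 (area = (24/2)·2.500²·sin(360°/24) = 19.41 mm²); Subtracting the remaining from the first: starting from the 25.5×6.5 cube (165.75 mm²), the r=2.5 cylinder at (7, 15.5) misses the remaining region (no effect) — area = 165.75 mm². At z = 9.84: the 25.5×6.5 cube contributes its full rectangle (area 165.75 mm²); the r=2.5 cylinder at (7, 15.5) gives a regular 24-gon of circumradius 2.5 (constant along its height) (area = (24/2)·2.500²·sin(360°/24) = 19.41 mm²); Taking the first minus the rest: starting from the 25.5×6.5 cube (165.75 mm²), the r=2.5 cylinder at (7, 15.5) misses the remaining region (no effect) — area = 165.75 mm². Checking containment: the cross-section at z = 9.84 is a subset of the cross-section at z = 4.56.

entirely on top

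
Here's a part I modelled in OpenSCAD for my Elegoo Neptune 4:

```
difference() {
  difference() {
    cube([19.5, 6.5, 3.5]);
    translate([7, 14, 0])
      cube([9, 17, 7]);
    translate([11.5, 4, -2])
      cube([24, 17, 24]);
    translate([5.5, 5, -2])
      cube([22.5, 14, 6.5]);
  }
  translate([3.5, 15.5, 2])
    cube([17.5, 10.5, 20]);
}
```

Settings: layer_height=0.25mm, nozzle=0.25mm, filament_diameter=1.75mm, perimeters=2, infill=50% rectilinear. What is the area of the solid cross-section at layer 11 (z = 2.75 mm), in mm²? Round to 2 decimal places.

At z = 2.75 mm: the 19.5×6.5 cube contributes its full rectangle (area 126.75 mm²); the cube at (7, 14) (footprint 9×17) is included at this height (area 153.00 mm²); the 24×17 cube at (11.5, 4) contributes its full rectangle (area 408.00 mm²); the cube at (5.5, 5) (footprint 22.5×14) is included at this height (area 315.00 mm²); Taking the first minus the rest: starting from the 19.5×6.5 cube (126.75 mm²), the 9×17 cube at (7, 14) misses the remaining region (no effect); the 24×17 cube at (11.5, 4) partially overlaps it — only the 20.00 mm² overlap (of its 408.00 mm²) is removed, clipping the outline; the 22.5×14 cube at (5.5, 5) partially overlaps it — only the 9.00 mm² overlap (of its 315.00 mm²) is removed, clipping the outline — area = 97.75 mm²; the cube at (3.5, 15.5) is present — its section is the full 17.5×10.5 rectangle (area 183.75 mm²); Taking the first minus the rest: starting from the result so far (97.75 mm²), the 17.5×10.5 cube at (3.5, 15.5) misses the remaining region (no effect) — area = 97.75 mm². Overall, the cross-section is a single solid region. Net area = 97.75 mm².

97.75 mm²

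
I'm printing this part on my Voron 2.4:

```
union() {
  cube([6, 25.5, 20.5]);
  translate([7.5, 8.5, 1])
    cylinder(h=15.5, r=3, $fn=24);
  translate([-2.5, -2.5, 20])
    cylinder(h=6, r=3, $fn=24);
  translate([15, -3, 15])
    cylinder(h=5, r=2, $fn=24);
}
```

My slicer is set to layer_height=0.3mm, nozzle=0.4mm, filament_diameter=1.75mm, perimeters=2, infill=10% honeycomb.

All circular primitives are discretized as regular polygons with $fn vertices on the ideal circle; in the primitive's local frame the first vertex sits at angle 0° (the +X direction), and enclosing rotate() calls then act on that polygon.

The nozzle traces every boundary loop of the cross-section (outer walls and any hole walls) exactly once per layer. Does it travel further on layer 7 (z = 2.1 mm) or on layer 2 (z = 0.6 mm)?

Layer 7 (z = 2.1): the 6×25.5 cube contributes its full rectangle (perimeter 63.00 mm); the cylinder at (7.5, 8.5): section is a regular 24-gon, circumradius r=3 (perimeter = 2·24·3.000·sin(180°/24) = 18.80 mm); the cylinder at (-2.5, -2.5) does not reach this height (z outside [20, 26]); the cylinder at (15, -3) does not reach this height (z outside [15, 20]); Merging all regions: the regions partially overlap (shared area 5.42 mm²), so the edge portions inside another operand are dropped and the merged outline is re-measured after clipping — boundary = 70.33 mm. So its perimeter = 70.33 mm. Layer 2 (z = 0.6): the cube (footprint 6×25.5) is included at this height (perimeter 63.00 mm); the cylinder at (7.5, 8.5) is not intersected at this z (z outside [1, 16.5]); the cylinder at (-2.5, -2.5) is not intersected at this z (z outside [20, 26]); the cylinder at (15, -3) does not reach this height (z outside [15, 20]); Combining (union): only the 6×25.5 cube is present, so the union is just that shape — boundary = 63.00 mm. So its perimeter = 63.00 mm. Layer 7 is larger (70.33 vs 63.00 mm).

layer 7 (z = 2.1 mm)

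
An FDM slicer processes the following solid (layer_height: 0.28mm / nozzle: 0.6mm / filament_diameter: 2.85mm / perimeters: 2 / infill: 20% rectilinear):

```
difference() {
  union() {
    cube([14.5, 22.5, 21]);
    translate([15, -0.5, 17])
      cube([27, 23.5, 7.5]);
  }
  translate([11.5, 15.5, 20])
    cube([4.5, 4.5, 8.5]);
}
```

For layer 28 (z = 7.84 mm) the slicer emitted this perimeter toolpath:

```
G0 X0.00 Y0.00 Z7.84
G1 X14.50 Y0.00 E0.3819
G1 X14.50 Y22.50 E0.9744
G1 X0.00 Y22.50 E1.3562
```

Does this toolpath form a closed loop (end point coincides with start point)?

no

Start point (G0): (0.00, 0.00). End point (last G1): the path does not return to the start — open.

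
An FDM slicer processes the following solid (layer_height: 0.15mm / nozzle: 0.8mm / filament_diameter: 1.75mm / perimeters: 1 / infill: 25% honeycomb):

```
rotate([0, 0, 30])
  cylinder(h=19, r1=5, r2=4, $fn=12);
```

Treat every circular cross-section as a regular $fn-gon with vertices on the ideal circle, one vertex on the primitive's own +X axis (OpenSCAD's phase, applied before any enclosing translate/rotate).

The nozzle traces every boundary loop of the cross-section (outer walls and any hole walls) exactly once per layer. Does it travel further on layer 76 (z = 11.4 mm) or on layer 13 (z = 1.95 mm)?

layer 13 (z = 1.95 mm)

Layer 76 (z = 11.4): the cone: at t=0.600 of its height the radius interpolates to r₁+(r₂−r₁)t = 4.400, giving a regular 12-gon of that circumradius (perimeter = 2·12·4.400·sin(180°/12) = 27.33 mm); (rotated 30° about Z; rotation is an isometry so areas/perimeters/island counts are preserved). So its perimeter = 27.33 mm. Layer 13 (z = 1.95): the cone (r1=5→r2=4) has section circumradius 4.897 here — a regular 12-gon (perimeter = 2·12·4.897·sin(180°/12) = 30.42 mm); (rotated 30° about Z; rotation is an isometry so areas/perimeters/island counts are preserved). So its perimeter = 30.42 mm. Layer 13 is larger (30.42 vs 27.33 mm).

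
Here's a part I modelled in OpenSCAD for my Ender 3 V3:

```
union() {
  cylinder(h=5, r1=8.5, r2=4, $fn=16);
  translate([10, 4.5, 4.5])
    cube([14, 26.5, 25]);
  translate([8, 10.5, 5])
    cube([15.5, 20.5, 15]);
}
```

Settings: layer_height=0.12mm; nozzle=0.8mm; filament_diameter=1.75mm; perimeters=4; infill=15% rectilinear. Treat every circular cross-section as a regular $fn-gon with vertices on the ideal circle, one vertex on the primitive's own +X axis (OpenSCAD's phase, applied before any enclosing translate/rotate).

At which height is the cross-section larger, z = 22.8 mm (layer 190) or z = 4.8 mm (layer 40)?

Layer 190 (z = 22.8): the cone is absent (z outside [0, 5]); the cube at (10, 4.5) is present — its section is the full 14×26.5 rectangle (area 371.00 mm²); the cube at (8, 10.5) is absent (z outside [5, 20]); Taking the union: only the 14×26.5 cube at (10, 4.5) is present, so the union is just that shape — area = 371.00 mm². So its area = 371.00 mm². Layer 40 (z = 4.8): the cone: at t=0.960 of its height the radius interpolates to r₁+(r₂−r₁)t = 4.180, giving a regular 16-gon of that circumradius (area = (16/2)·4.180²·sin(360°/16) = 53.49 mm²); the cube at (10, 4.5) is present — its section is the full 14×26.5 rectangle (area 371.00 mm²); the cube at (8, 10.5) is not intersected at this z (z outside [5, 20]); Combining (union): the 2 present regions are separate (no shared area or edge), so areas and boundary lengths simply add and each stays a separate island — area = 424.49 mm². So its area = 424.49 mm². Layer 40 is larger (424.49 vs 371.00 mm²).

layer 40 (z = 4.8 mm)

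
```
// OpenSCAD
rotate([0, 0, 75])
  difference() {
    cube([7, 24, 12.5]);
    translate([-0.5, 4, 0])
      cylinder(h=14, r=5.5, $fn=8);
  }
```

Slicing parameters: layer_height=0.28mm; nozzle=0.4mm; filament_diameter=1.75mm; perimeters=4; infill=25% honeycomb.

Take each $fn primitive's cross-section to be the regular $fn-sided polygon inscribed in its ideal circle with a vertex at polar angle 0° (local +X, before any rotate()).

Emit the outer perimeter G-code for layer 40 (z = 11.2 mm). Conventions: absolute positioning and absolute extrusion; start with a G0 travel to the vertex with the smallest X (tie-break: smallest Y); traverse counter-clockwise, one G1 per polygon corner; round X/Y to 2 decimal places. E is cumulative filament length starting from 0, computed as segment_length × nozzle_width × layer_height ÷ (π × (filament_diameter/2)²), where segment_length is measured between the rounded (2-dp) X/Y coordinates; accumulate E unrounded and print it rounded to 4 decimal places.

At z = 11.2 mm: the 7×24 cube contributes its full rectangle; the r=5.5 cylinder at (-0.5, 4) gives a regular 8-gon of circumradius 5.5 (constant along its height); After the difference (first − rest): starting from the 7×24 cube, the r=5.5 cylinder at (-0.5, 4) partially overlaps it — only the 35.37 mm² overlap (of its 85.56 mm²) is removed, clipping the outline — 1 connected region; (whole slice rotated 75° about Z — lengths, areas and connectivity unchanged). The outline is a single polygon with 8 vertices. Extrusion per mm of travel: 0.4 × 0.28 / (π × 0.875²) = 0.046564. Accumulating E over each segment gives final E = 2.8849.

G0 X-23.18 Y6.21 Z11.20
G1 X-8.98 Y2.41 E0.6845
G1 X-6.74 Y5.32 E0.8555
G1 X-2.57 Y5.86 E1.0513
G1 X0.77 Y3.30 E1.2472
G1 X0.81 Y3.01 E1.2609
G1 X1.81 Y6.76 E1.4416
G1 X-21.37 Y12.97 E2.5590
G1 X-23.18 Y6.21 E2.8849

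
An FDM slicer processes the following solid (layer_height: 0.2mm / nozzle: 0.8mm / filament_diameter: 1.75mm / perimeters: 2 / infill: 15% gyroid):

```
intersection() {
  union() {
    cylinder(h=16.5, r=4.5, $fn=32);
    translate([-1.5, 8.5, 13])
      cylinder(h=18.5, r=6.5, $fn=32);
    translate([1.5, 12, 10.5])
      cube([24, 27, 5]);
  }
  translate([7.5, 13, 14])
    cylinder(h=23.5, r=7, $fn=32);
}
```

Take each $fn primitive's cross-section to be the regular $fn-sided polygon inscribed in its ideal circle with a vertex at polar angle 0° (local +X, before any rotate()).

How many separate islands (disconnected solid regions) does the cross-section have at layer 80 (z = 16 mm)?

At z = 16 mm: the r=4.5 cylinder gives a regular 32-gon of circumradius 4.5 (constant along its height); the r=6.5 cylinder at (-1.5, 8.5) contributes a regular 32-gon of circumradius 6.5; the cube at (1.5, 12) is absent (z outside [10.5, 15.5]); Merging all regions: the regions partially overlap (shared area 10.52 mm²), so overlapping operands fuse into one piece — 1 connected region; the r=7 cylinder at (7.5, 13) gives a regular 32-gon of circumradius 7 (constant along its height); After intersecting: the r=7 cylinder at (7.5, 13) partially overlaps the result so far; clipping to the common part keeps 20.77 mm² — 1 connected region. Overall, the cross-section is a single solid region. Island count = 1.

1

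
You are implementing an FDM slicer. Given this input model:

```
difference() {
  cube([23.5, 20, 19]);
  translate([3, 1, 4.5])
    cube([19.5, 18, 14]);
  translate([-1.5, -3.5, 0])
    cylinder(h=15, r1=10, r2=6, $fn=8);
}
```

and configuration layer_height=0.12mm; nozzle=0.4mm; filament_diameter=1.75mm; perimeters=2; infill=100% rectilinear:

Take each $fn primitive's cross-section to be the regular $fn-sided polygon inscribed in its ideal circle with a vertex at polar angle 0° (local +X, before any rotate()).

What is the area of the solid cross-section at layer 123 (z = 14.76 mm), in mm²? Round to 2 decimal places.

115.07 mm²

At z = 14.76 mm: the cube (footprint 23.5×20) is included at this height (area 470.00 mm²); the 19.5×18 cube at (3, 1) contributes its full rectangle (area 351.00 mm²); the cone at (-1.5, -3.5) contributes a regular 8-gon of circumradius 6.064 (interpolated between r1=10 and r2=6 at t=0.984) (area = (8/2)·6.064²·sin(360°/8) = 104.01 mm²); Taking the first minus the rest: starting from the 23.5×20 cube (470.00 mm²), the 19.5×18 cube at (3, 1) lies wholly inside it (removes its full 351.00 mm² and its 75.00 mm outline becomes a hole wall); the cone at (-1.5, -3.5) partially overlaps it — only the 3.93 mm² overlap (of its 104.01 mm²) is removed, clipping the outline — area = 115.07 mm². Overall, the cross-section is one region with 1 hole. Net area = 115.07 mm².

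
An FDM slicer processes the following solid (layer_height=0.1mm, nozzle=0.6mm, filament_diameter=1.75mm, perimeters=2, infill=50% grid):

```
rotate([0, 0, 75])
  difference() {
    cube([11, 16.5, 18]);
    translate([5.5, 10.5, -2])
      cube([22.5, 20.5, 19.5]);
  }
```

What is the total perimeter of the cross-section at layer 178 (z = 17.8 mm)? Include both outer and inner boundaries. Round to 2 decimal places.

At z = 17.8 mm: the 11×16.5 cube contributes its full rectangle (perimeter 55.00 mm); the cube at (5.5, 10.5) is absent (z outside [-2, 17.5]); Taking the first minus the rest: none of the subtracted shapes is present at this height, so the 11×16.5 cube is unchanged — boundary = 55.00 mm; (whole slice rotated 75° about Z — lengths, areas and connectivity unchanged). Overall, the cross-section is a single solid region. Total boundary length (outer) = 55.00 mm.

55.00 mm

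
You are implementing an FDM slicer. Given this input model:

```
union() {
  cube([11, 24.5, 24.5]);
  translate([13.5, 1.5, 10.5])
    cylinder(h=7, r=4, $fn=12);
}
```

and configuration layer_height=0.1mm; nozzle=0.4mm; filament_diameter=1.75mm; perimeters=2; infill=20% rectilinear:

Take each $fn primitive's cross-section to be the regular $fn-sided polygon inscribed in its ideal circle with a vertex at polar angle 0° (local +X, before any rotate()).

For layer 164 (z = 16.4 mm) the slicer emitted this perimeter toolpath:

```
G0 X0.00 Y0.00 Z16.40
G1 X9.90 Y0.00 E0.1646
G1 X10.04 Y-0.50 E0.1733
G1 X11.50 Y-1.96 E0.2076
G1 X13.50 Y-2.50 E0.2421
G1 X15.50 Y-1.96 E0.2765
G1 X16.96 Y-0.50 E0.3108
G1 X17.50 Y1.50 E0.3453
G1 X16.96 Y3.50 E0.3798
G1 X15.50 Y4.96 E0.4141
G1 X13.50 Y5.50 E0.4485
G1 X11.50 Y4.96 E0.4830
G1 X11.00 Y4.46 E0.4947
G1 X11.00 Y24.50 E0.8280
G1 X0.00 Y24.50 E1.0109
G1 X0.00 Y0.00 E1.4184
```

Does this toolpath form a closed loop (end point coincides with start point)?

Start point (G0): (0.00, 0.00). End point (last G1): the path returns to the start — closed.

yes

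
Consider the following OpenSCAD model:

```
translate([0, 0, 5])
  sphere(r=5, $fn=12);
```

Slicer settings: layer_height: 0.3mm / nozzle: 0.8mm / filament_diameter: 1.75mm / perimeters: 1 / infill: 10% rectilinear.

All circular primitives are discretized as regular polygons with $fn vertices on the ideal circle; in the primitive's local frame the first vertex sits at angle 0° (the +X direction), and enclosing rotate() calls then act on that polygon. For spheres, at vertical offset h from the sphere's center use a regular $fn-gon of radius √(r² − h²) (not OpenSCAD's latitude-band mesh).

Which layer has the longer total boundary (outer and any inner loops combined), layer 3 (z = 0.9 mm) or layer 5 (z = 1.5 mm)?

layer 5 (z = 1.5 mm)

Layer 3 (z = 0.9): the sphere: section is a regular 12-gon, circumradius = √(r²−h²) = √(5²−4.1²) = 2.862 (perimeter = 2·12·2.862·sin(180°/12) = 17.78 mm). So its perimeter = 17.78 mm. Layer 5 (z = 1.5): the r=5 sphere slices to a regular 12-gon of circumradius 3.571 (√(r²−h²) with h=3.5 from center) (perimeter = 2·12·3.571·sin(180°/12) = 22.18 mm). So its perimeter = 22.18 mm. Layer 5 is larger (22.18 vs 17.78 mm).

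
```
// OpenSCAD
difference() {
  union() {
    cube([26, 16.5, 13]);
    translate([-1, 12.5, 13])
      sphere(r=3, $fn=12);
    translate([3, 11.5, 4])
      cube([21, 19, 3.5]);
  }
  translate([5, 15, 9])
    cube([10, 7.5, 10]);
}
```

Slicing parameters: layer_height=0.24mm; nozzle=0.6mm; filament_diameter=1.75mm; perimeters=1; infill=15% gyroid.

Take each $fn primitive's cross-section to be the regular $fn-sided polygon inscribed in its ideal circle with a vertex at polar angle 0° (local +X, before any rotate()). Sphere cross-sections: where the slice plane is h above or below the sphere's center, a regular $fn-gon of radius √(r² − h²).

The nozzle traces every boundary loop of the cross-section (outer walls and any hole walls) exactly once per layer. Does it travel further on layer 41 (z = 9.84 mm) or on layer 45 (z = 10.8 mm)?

Layer 41 (z = 9.84): the cube (footprint 26×16.5) is included at this height (perimeter 85.00 mm); the sphere at (-1, 12.5) does not reach this height (|z−center|=3.160 > r=3); the cube at (3, 11.5) is absent (z outside [4, 7.5]); Taking the union: only the 26×16.5 cube is present, so the union is just that shape — boundary = 85.00 mm; the cube at (5, 15) (footprint 10×7.5) is included at this height (perimeter 35.00 mm); After the difference (first − rest): starting from that combined region, the 10×7.5 cube at (5, 15) partially overlaps it — only the 15.00 mm² overlap (of its 75.00 mm²) is removed, clipping the outline — boundary = 88.00 mm. So its perimeter = 88.00 mm. Layer 45 (z = 10.8): the cube is present — its section is the full 26×16.5 rectangle (perimeter 85.00 mm); the sphere at (-1, 12.5): section is a regular 12-gon, circumradius = √(r²−h²) = √(3²−2.2²) = 2.040 (perimeter = 2·12·2.040·sin(180°/12) = 12.67 mm); the cube at (3, 11.5) does not reach this height (z outside [4, 7.5]); Taking the union: the regions partially overlap (shared area 2.43 mm²), so the edge portions inside another operand are dropped and the merged outline is re-measured after clipping — boundary = 89.86 mm; the cube at (5, 15) (footprint 10×7.5) is included at this height (perimeter 35.00 mm); Taking the first minus the rest: starting from that combined region, the 10×7.5 cube at (5, 15) partially overlaps it — only the 15.00 mm² overlap (of its 75.00 mm²) is removed, clipping the outline — boundary = 92.86 mm. So its perimeter = 92.86 mm. Layer 45 is larger (92.86 vs 88.00 mm).

layer 45 (z = 10.8 mm)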